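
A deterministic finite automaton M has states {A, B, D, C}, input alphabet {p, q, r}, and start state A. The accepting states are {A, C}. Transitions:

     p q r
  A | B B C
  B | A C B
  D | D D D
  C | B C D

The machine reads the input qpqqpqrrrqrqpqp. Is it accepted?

start at A
read 'q': A → B
read 'p': B → A
read 'q': A → B
read 'q': B → C
read 'p': C → B
read 'q': B → C
read 'r': C → D
read 'r': D → D
read 'r': D → D
read 'q': D → D
read 'r': D → D
read 'q': D → D
read 'p': D → D
read 'q': D → D
read 'p': D → D
End state D is not accepting.

No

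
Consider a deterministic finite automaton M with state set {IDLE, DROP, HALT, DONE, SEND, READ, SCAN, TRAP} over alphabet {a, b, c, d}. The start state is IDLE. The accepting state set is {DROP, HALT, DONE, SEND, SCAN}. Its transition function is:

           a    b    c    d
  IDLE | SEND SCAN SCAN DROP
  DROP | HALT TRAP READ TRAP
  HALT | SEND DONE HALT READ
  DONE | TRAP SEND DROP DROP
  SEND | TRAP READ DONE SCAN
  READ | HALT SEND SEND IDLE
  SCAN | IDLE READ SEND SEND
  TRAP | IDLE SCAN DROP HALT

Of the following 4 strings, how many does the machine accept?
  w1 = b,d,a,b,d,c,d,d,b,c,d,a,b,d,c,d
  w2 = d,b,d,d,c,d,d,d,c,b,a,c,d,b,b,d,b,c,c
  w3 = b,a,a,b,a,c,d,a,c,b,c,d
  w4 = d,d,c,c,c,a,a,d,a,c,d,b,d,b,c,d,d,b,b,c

w1: Trace: IDLE -b-> SCAN -d-> SEND -a-> TRAP -b-> SCAN -d-> SEND -c-> DONE -d-> DROP -d-> TRAP -b-> SCAN -c-> SEND -d-> SCAN -a-> IDLE -b-> SCAN -d-> SEND -c-> DONE -d-> DROP  → end DROP, accepted
w2: Trace: IDLE -d-> DROP -b-> TRAP -d-> HALT -d-> READ -c-> SEND -d-> SCAN -d-> SEND -d-> SCAN -c-> SEND -b-> READ -a-> HALT -c-> HALT -d-> READ -b-> SEND -b-> READ -d-> IDLE -b-> SCAN -c-> SEND -c-> DONE  → end DONE, accepted
w3: Trace: IDLE -b-> SCAN -a-> IDLE -a-> SEND -b-> READ -a-> HALT -c-> HALT -d-> READ -a-> HALT -c-> HALT -b-> DONE -c-> DROP -d-> TRAP  → end TRAP, rejected
w4: Trace: IDLE -d-> DROP -d-> TRAP -c-> DROP -c-> READ -c-> SEND -a-> TRAP -a-> IDLE -d-> DROP -a-> HALT -c-> HALT -d-> READ -b-> SEND -d-> SCAN -b-> READ -c-> SEND -d-> SCAN -d-> SEND -b-> READ -b-> SEND -c-> DONE  → end DONE, accepted

3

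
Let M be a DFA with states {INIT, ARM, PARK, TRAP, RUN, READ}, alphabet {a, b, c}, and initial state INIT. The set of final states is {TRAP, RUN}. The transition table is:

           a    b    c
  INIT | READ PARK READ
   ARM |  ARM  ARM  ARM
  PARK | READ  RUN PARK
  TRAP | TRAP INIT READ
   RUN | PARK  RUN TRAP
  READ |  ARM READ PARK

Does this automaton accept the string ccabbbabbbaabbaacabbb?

Trace: INIT -c-> READ -c-> PARK -a-> READ -b-> READ -b-> READ -b-> READ -a-> ARM -b-> ARM -b-> ARM -b-> ARM -a-> ARM -a-> ARM -b-> ARM -b-> ARM -a-> ARM -a-> ARM -c-> ARM -a-> ARM -b-> ARM -b-> ARM -b-> ARM
End state ARM is not accepting.

No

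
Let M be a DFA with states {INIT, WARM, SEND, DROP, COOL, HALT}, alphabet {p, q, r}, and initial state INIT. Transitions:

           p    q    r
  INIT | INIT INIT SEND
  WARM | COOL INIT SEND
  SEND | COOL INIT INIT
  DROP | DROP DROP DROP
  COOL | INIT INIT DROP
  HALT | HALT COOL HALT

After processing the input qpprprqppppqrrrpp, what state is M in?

DROP

start at INIT
read 'q': INIT → INIT
read 'p': INIT → INIT
read 'p': INIT → INIT
read 'r': INIT → SEND
read 'p': SEND → COOL
read 'r': COOL → DROP
read 'q': DROP → DROP
read 'p': DROP → DROP
read 'p': DROP → DROP
read 'p': DROP → DROP
read 'p': DROP → DROP
read 'q': DROP → DROP
read 'r': DROP → DROP
read 'r': DROP → DROP
read 'r': DROP → DROP
read 'p': DROP → DROP
read 'p': DROP → DROP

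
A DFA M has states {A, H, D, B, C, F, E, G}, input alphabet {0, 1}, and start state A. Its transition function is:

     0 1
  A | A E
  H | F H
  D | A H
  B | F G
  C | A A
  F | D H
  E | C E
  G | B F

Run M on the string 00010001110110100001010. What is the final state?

start at A
read '0': A → A
read '0': A → A
read '0': A → A
read '1': A → E
read '0': E → C
read '0': C → A
read '0': A → A
read '1': A → E
read '1': E → E
read '1': E → E
read '0': E → C
read '1': C → A
read '1': A → E
read '0': E → C
read '1': C → A
read '0': A → A
read '0': A → A
read '0': A → A
read '0': A → A
read '1': A → E
read '0': E → C
read '1': C → A
read '0': A → A

A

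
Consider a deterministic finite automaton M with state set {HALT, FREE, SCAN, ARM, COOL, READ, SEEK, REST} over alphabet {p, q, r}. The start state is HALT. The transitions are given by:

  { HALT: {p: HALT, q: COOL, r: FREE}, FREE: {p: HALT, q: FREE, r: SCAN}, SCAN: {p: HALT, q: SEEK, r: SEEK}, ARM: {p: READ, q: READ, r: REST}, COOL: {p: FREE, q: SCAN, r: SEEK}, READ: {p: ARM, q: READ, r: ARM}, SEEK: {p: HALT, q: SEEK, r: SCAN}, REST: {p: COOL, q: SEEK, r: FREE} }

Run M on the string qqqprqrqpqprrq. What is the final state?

start at HALT
read 'q': HALT → COOL
read 'q': COOL → SCAN
read 'q': SCAN → SEEK
read 'p': SEEK → HALT
read 'r': HALT → FREE
read 'q': FREE → FREE
read 'r': FREE → SCAN
read 'q': SCAN → SEEK
read 'p': SEEK → HALT
read 'q': HALT → COOL
read 'p': COOL → FREE
read 'r': FREE → SCAN
read 'r': SCAN → SEEK
read 'q': SEEK → SEEK

SEEK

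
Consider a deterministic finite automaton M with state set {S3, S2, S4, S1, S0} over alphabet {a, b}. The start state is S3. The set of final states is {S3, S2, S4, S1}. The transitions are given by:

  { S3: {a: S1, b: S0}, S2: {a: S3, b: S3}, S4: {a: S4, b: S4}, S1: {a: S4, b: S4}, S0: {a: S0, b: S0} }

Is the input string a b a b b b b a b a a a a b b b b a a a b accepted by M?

Trace: S3 -a-> S1 -b-> S4 -a-> S4 -b-> S4 -b-> S4 -b-> S4 -b-> S4 -a-> S4 -b-> S4 -a-> S4 -a-> S4 -a-> S4 -a-> S4 -b-> S4 -b-> S4 -b-> S4 -b-> S4 -a-> S4 -a-> S4 -a-> S4 -b-> S4
End state S4 is accepting.

Yes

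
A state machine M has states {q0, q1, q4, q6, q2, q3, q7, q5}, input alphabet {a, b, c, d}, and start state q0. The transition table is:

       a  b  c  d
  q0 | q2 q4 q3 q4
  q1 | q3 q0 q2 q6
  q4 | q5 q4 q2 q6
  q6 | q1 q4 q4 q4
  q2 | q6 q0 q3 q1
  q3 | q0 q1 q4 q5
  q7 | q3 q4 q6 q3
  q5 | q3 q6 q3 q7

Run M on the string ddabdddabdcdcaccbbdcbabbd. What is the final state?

Trace: q0 -d-> q4 -d-> q6 -a-> q1 -b-> q0 -d-> q4 -d-> q6 -d-> q4 -a-> q5 -b-> q6 -d-> q4 -c-> q2 -d-> q1 -c-> q2 -a-> q6 -c-> q4 -c-> q2 -b-> q0 -b-> q4 -d-> q6 -c-> q4 -b-> q4 -a-> q5 -b-> q6 -b-> q4 -d-> q6

q6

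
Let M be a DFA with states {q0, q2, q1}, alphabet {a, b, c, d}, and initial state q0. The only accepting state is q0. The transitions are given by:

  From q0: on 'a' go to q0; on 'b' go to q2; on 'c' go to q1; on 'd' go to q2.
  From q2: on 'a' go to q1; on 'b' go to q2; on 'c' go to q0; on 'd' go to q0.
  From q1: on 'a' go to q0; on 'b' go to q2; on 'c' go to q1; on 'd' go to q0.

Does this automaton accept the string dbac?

No

Trace: q0 -d-> q2 -b-> q2 -a-> q1 -c-> q1
End state q1 is not accepting.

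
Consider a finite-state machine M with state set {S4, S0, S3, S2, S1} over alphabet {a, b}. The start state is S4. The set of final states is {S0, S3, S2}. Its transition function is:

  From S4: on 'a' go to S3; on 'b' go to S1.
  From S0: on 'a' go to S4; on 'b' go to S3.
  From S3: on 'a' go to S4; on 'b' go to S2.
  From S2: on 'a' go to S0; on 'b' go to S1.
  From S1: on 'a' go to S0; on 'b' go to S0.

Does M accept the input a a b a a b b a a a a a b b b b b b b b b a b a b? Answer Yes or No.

S4 → S3 → S4 → S1 → S0 → S4 → S1 → S0 → S4 → S3 → S4 → S3 → S4 → S1 → S0 → S3 → S2 → S1 → S0 → S3 → S2 → S1 → S0 → S3 → S4 → S1
End state S1 is not accepting.

No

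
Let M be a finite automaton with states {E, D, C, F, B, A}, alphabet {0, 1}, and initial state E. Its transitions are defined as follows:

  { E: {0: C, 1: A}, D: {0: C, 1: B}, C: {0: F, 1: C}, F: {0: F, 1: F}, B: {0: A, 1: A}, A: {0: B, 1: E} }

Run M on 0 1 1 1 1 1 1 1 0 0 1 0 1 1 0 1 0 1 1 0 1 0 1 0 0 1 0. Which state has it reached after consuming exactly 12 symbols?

Trace: E -0-> C -1-> C -1-> C -1-> C -1-> C -1-> C -1-> C -1-> C -0-> F -0-> F -1-> F -0-> F
After 12 symbols: F.

F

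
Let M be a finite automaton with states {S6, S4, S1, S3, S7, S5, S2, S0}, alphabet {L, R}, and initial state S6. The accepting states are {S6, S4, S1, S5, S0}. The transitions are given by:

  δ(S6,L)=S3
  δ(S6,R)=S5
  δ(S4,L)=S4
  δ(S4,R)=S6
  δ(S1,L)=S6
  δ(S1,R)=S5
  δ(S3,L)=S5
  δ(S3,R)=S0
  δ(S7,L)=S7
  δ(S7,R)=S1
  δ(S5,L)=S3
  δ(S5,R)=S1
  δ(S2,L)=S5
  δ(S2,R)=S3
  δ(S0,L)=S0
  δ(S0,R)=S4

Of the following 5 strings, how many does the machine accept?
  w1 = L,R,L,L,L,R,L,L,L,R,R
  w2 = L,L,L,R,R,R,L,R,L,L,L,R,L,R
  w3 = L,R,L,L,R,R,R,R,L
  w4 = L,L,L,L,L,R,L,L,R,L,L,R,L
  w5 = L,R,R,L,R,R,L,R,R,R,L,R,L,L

4

w1: S6 → S3 → S0 → S0 → S0 → S0 → S4 → S4 → S4 → S4 → S6 → S5  → end S5, accepted
w2: S6 → S3 → S5 → S3 → S0 → S4 → S6 → S3 → S0 → S0 → S0 → S0 → S4 → S4 → S6  → end S6, accepted
w3: S6 → S3 → S0 → S0 → S0 → S4 → S6 → S5 → S1 → S6  → end S6, accepted
w4: S6 → S3 → S5 → S3 → S5 → S3 → S0 → S0 → S0 → S4 → S4 → S4 → S6 → S3  → end S3, rejected
w5: S6 → S3 → S0 → S4 → S4 → S6 → S5 → S3 → S0 → S4 → S6 → S3 → S0 → S0 → S0  → end S0, accepted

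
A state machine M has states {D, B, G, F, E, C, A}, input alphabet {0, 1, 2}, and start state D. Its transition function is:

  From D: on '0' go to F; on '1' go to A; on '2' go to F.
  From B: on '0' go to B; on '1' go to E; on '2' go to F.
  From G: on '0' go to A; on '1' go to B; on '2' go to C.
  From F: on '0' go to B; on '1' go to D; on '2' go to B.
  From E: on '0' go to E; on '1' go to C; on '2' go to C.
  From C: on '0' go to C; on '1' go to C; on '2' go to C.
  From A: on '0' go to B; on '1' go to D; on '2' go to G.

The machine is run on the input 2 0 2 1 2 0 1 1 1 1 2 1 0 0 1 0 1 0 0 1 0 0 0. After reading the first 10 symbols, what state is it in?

C

D → F → B → F → D → F → B → E → C → C → C
After 10 symbols: C.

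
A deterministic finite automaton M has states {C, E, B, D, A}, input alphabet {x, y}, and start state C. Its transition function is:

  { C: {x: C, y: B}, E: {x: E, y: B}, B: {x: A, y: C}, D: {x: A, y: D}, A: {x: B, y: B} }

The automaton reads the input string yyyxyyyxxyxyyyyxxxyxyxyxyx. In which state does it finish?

start at C
read 'y': C → B
read 'y': B → C
read 'y': C → B
read 'x': B → A
read 'y': A → B
read 'y': B → C
read 'y': C → B
read 'x': B → A
read 'x': A → B
read 'y': B → C
read 'x': C → C
read 'y': C → B
read 'y': B → C
read 'y': C → B
read 'y': B → C
read 'x': C → C
read 'x': C → C
read 'x': C → C
read 'y': C → B
read 'x': B → A
read 'y': A → B
read 'x': B → A
read 'y': A → B
read 'x': B → A
read 'y': A → B
read 'x': B → A

A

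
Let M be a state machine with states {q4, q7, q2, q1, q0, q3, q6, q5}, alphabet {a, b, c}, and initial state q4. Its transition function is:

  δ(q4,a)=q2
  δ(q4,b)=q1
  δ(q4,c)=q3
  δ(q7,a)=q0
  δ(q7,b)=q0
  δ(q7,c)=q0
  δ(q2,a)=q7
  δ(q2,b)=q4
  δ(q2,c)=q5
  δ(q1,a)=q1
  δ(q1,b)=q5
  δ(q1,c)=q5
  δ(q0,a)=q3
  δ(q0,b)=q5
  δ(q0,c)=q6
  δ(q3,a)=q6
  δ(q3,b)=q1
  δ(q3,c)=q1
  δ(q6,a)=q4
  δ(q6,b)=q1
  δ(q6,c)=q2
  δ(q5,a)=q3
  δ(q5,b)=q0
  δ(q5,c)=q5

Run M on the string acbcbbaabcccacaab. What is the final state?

q4 → q2 → q5 → q0 → q6 → q1 → q5 → q3 → q6 → q1 → q5 → q5 → q5 → q3 → q1 → q1 → q1 → q5

q5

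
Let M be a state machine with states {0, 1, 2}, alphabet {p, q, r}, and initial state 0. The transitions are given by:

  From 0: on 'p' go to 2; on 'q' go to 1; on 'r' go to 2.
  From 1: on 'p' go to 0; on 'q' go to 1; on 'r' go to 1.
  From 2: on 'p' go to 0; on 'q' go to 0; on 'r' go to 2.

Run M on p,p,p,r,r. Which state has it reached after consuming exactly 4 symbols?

2

Trace: 0 -p-> 2 -p-> 0 -p-> 2 -r-> 2
After 4 symbols: 2.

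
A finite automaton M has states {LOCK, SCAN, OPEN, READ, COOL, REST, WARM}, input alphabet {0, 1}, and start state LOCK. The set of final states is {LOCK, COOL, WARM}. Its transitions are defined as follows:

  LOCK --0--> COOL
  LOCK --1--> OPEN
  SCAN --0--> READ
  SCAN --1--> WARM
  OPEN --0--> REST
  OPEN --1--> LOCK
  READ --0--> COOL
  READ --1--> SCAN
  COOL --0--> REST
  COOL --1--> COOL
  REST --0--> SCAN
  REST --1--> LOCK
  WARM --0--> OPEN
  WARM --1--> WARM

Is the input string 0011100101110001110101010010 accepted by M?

Yes

LOCK → COOL → REST → LOCK → OPEN → LOCK → COOL → REST → LOCK → COOL → COOL → COOL → COOL → REST → SCAN → READ → SCAN → WARM → WARM → OPEN → LOCK → COOL → COOL → REST → LOCK → COOL → REST → LOCK → COOL
End state COOL is accepting.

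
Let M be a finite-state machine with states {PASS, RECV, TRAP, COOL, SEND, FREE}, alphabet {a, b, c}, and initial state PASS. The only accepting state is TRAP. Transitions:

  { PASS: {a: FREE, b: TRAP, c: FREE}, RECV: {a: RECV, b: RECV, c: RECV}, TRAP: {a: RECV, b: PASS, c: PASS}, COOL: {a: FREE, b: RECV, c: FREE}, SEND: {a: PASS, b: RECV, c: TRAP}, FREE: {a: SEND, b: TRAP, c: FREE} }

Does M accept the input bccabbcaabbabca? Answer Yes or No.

No

PASS → TRAP → PASS → FREE → SEND → RECV → RECV → RECV → RECV → RECV → RECV → RECV → RECV → RECV → RECV → RECV
End state RECV is not accepting.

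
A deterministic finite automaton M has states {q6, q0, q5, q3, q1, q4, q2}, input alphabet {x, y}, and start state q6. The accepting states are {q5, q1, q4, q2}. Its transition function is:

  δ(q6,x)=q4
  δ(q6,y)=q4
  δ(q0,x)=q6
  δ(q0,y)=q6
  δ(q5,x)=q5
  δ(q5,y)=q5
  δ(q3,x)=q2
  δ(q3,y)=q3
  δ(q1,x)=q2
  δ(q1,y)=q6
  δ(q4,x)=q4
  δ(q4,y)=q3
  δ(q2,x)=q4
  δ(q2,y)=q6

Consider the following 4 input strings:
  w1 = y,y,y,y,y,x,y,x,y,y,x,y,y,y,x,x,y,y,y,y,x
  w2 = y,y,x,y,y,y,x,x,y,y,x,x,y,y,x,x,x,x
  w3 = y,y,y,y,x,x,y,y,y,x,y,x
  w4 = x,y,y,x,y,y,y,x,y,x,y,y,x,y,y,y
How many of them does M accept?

3

w1: q6 → q4 → q3 → q3 → q3 → q3 → q2 → q6 → q4 → q3 → q3 → q2 → q6 → q4 → q3 → q2 → q4 → q3 → q3 → q3 → q3 → q2  → end q2, accepted
w2: q6 → q4 → q3 → q2 → q6 → q4 → q3 → q2 → q4 → q3 → q3 → q2 → q4 → q3 → q3 → q2 → q4 → q4 → q4  → end q4, accepted
w3: q6 → q4 → q3 → q3 → q3 → q2 → q4 → q3 → q3 → q3 → q2 → q6 → q4  → end q4, accepted
w4: q6 → q4 → q3 → q3 → q2 → q6 → q4 → q3 → q2 → q6 → q4 → q3 → q3 → q2 → q6 → q4 → q3  → end q3, rejected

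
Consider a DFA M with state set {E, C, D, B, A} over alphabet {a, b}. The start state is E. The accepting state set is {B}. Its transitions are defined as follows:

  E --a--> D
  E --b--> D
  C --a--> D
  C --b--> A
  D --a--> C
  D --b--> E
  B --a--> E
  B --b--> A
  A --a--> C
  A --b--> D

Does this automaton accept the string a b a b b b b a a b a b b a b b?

No

Trace: E -a-> D -b-> E -a-> D -b-> E -b-> D -b-> E -b-> D -a-> C -a-> D -b-> E -a-> D -b-> E -b-> D -a-> C -b-> A -b-> D
End state D is not accepting.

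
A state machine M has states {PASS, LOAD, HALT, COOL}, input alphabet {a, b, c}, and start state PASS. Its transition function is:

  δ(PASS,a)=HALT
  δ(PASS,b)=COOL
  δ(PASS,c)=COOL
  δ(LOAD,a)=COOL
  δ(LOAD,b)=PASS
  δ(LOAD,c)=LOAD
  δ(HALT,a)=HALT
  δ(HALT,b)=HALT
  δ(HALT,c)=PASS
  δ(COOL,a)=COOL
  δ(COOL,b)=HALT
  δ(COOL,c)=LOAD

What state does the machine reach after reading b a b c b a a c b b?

COOL

start at PASS
read 'b': PASS → COOL
read 'a': COOL → COOL
read 'b': COOL → HALT
read 'c': HALT → PASS
read 'b': PASS → COOL
read 'a': COOL → COOL
read 'a': COOL → COOL
read 'c': COOL → LOAD
read 'b': LOAD → PASS
read 'b': PASS → COOL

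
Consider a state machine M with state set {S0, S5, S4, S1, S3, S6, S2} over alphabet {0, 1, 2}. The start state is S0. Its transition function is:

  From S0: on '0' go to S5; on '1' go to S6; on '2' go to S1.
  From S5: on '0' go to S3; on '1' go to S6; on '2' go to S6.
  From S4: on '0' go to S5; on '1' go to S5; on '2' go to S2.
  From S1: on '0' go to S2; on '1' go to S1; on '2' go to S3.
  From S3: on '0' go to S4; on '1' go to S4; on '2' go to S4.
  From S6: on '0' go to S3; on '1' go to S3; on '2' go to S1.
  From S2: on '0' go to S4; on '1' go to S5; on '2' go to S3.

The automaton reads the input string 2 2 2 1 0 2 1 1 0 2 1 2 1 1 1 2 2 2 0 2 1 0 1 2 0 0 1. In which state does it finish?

S6

start at S0
read '2': S0 → S1
read '2': S1 → S3
read '2': S3 → S4
read '1': S4 → S5
read '0': S5 → S3
read '2': S3 → S4
read '1': S4 → S5
read '1': S5 → S6
read '0': S6 → S3
read '2': S3 → S4
read '1': S4 → S5
read '2': S5 → S6
read '1': S6 → S3
read '1': S3 → S4
read '1': S4 → S5
read '2': S5 → S6
read '2': S6 → S1
read '2': S1 → S3
read '0': S3 → S4
read '2': S4 → S2
read '1': S2 → S5
read '0': S5 → S3
read '1': S3 → S4
read '2': S4 → S2
read '0': S2 → S4
read '0': S4 → S5
read '1': S5 → S6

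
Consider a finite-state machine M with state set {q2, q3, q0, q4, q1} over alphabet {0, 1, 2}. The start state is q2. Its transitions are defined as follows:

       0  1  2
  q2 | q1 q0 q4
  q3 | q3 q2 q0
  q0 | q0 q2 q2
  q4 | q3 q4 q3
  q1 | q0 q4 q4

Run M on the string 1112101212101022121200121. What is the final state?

q4

start at q2
read '1': q2 → q0
read '1': q0 → q2
read '1': q2 → q0
read '2': q0 → q2
read '1': q2 → q0
read '0': q0 → q0
read '1': q0 → q2
read '2': q2 → q4
read '1': q4 → q4
read '2': q4 → q3
read '1': q3 → q2
read '0': q2 → q1
read '1': q1 → q4
read '0': q4 → q3
read '2': q3 → q0
read '2': q0 → q2
read '1': q2 → q0
read '2': q0 → q2
read '1': q2 → q0
read '2': q0 → q2
read '0': q2 → q1
read '0': q1 → q0
read '1': q0 → q2
read '2': q2 → q4
read '1': q4 → q4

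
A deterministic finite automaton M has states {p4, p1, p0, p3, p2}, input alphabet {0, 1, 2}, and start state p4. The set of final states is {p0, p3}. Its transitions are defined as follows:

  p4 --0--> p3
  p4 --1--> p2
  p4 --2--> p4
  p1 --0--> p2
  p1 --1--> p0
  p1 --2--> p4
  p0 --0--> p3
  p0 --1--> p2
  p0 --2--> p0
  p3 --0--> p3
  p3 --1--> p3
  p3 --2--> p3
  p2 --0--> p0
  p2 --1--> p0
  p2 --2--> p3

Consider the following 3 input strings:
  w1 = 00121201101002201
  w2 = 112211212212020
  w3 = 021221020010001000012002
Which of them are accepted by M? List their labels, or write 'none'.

w1, w2, w3

w1: p4 → p3 → p3 → p3 → p3 → p3 → p3 → p3 → p3 → p3 → p3 → p3 → p3 → p3 → p3 → p3 → p3 → p3  → end p3, accepted
w2: p4 → p2 → p0 → p0 → p0 → p2 → p0 → p0 → p2 → p3 → p3 → p3 → p3 → p3 → p3 → p3  → end p3, accepted
w3: p4 → p3 → p3 → p3 → p3 → p3 → p3 → p3 → p3 → p3 → p3 → p3 → p3 → p3 → p3 → p3 → p3 → p3 → p3 → p3 → p3 → p3 → p3 → p3 → p3  → end p3, accepted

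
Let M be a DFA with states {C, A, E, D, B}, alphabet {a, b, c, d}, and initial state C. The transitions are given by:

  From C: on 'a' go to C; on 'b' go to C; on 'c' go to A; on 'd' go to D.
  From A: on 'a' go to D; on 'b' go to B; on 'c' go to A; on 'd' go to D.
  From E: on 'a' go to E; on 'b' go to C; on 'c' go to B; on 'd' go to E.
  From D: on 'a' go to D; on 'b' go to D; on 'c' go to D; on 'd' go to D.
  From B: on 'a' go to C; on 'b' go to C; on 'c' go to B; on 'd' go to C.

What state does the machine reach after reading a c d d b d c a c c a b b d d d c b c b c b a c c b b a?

D

start at C
read 'a': C → C
read 'c': C → A
read 'd': A → D
read 'd': D → D
read 'b': D → D
read 'd': D → D
read 'c': D → D
read 'a': D → D
read 'c': D → D
read 'c': D → D
read 'a': D → D
read 'b': D → D
read 'b': D → D
read 'd': D → D
read 'd': D → D
read 'd': D → D
read 'c': D → D
read 'b': D → D
read 'c': D → D
read 'b': D → D
read 'c': D → D
read 'b': D → D
read 'a': D → D
read 'c': D → D
read 'c': D → D
read 'b': D → D
read 'b': D → D
read 'a': D → D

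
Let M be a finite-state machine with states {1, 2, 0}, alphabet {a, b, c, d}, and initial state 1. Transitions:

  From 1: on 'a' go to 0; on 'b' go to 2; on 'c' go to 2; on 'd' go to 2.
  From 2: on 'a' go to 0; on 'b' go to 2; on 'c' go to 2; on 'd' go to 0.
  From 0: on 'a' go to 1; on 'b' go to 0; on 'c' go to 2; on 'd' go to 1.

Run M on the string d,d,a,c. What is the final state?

2

start at 1
read 'd': 1 → 2
read 'd': 2 → 0
read 'a': 0 → 1
read 'c': 1 → 2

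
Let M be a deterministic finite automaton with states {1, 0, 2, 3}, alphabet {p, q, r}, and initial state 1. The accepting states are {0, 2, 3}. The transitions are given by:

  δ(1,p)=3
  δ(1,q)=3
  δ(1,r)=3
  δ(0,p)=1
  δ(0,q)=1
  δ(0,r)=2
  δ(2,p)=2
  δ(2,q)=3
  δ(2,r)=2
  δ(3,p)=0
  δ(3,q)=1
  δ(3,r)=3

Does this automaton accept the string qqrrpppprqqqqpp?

1 → 3 → 1 → 3 → 3 → 0 → 1 → 3 → 0 → 2 → 3 → 1 → 3 → 1 → 3 → 0
End state 0 is accepting.

Yes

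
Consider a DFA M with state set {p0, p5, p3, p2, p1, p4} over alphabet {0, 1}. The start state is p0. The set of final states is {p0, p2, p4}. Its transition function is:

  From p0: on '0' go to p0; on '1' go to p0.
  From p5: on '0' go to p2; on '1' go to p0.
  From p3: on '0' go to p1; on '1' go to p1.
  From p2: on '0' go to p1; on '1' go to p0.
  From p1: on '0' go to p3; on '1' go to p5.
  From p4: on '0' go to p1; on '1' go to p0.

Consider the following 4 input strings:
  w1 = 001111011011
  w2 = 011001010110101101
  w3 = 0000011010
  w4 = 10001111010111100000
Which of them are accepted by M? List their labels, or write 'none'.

w1, w2, w3, w4

w1:
  start at p0
  read '0': p0 → p0
  read '0': p0 → p0
  read '1': p0 → p0
  read '1': p0 → p0
  read '1': p0 → p0
  read '1': p0 → p0
  read '0': p0 → p0
  read '1': p0 → p0
  read '1': p0 → p0
  read '0': p0 → p0
  read '1': p0 → p0
  read '1': p0 → p0
  end p0, accepted
w2:
  start at p0
  read '0': p0 → p0
  read '1': p0 → p0
  read '1': p0 → p0
  read '0': p0 → p0
  read '0': p0 → p0
  read '1': p0 → p0
  read '0': p0 → p0
  read '1': p0 → p0
  read '0': p0 → p0
  read '1': p0 → p0
  read '1': p0 → p0
  read '0': p0 → p0
  read '1': p0 → p0
  read '0': p0 → p0
  read '1': p0 → p0
  read '1': p0 → p0
  read '0': p0 → p0
  read '1': p0 → p0
  end p0, accepted
w3:
  start at p0
  read '0': p0 → p0
  read '0': p0 → p0
  read '0': p0 → p0
  read '0': p0 → p0
  read '0': p0 → p0
  read '1': p0 → p0
  read '1': p0 → p0
  read '0': p0 → p0
  read '1': p0 → p0
  read '0': p0 → p0
  end p0, accepted
w4:
  start at p0
  read '1': p0 → p0
  read '0': p0 → p0
  read '0': p0 → p0
  read '0': p0 → p0
  read '1': p0 → p0
  read '1': p0 → p0
  read '1': p0 → p0
  read '1': p0 → p0
  read '0': p0 → p0
  read '1': p0 → p0
  read '0': p0 → p0
  read '1': p0 → p0
  read '1': p0 → p0
  read '1': p0 → p0
  read '1': p0 → p0
  read '0': p0 → p0
  read '0': p0 → p0
  read '0': p0 → p0
  read '0': p0 → p0
  read '0': p0 → p0
  end p0, accepted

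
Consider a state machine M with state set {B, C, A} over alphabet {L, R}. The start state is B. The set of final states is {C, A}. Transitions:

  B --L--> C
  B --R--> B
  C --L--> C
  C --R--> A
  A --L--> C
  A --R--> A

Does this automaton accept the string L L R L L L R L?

B → C → C → A → C → C → C → A → C
End state C is accepting.

Yes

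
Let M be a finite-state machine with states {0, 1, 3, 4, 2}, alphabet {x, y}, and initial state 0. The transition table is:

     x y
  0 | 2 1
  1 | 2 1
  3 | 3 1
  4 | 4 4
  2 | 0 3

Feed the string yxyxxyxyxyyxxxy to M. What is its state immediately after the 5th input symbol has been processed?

3

Trace: 0 -y-> 1 -x-> 2 -y-> 3 -x-> 3 -x-> 3
After 5 symbols: 3.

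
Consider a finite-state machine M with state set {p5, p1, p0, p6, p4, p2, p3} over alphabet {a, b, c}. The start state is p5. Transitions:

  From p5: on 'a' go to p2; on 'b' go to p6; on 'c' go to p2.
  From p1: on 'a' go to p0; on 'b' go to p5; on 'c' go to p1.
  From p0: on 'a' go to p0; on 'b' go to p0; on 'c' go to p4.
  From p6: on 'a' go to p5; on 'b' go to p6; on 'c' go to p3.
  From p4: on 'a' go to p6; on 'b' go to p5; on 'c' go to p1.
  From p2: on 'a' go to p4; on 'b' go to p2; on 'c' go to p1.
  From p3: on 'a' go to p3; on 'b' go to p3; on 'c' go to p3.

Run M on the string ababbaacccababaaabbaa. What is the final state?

p0

p5 → p2 → p2 → p4 → p5 → p6 → p5 → p2 → p1 → p1 → p1 → p0 → p0 → p0 → p0 → p0 → p0 → p0 → p0 → p0 → p0 → p0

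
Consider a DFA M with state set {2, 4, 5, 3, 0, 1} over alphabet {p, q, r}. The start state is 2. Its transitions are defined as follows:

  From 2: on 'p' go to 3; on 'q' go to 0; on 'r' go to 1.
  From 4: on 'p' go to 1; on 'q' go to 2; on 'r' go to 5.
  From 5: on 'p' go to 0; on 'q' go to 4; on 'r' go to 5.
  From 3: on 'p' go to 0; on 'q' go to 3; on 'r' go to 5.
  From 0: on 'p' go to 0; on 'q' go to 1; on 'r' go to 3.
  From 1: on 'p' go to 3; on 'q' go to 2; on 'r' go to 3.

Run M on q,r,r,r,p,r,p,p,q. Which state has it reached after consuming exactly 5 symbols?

0

start at 2
read 'q': 2 → 0
read 'r': 0 → 3
read 'r': 3 → 5
read 'r': 5 → 5
read 'p': 5 → 0
After 5 symbols: 0.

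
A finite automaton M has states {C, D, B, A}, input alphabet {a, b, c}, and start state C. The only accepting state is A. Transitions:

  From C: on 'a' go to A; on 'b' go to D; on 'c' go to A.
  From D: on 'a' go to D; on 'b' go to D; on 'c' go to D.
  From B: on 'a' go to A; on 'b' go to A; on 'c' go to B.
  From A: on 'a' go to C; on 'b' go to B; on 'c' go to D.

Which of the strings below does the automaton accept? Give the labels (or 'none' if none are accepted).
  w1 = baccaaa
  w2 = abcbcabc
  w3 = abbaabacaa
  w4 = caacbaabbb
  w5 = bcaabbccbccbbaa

none

w1: C → D → D → D → D → D → D → D  → end D, rejected
w2: C → A → B → B → A → D → D → D → D  → end D, rejected
w3: C → A → B → A → C → A → B → A → D → D → D  → end D, rejected
w4: C → A → C → A → D → D → D → D → D → D → D  → end D, rejected
w5: C → D → D → D → D → D → D → D → D → D → D → D → D → D → D → D  → end D, rejected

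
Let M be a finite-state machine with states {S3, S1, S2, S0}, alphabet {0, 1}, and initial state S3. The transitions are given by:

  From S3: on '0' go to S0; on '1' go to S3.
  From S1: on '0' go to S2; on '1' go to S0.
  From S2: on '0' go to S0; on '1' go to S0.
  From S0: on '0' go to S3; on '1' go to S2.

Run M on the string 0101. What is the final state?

S2

Trace: S3 -0-> S0 -1-> S2 -0-> S0 -1-> S2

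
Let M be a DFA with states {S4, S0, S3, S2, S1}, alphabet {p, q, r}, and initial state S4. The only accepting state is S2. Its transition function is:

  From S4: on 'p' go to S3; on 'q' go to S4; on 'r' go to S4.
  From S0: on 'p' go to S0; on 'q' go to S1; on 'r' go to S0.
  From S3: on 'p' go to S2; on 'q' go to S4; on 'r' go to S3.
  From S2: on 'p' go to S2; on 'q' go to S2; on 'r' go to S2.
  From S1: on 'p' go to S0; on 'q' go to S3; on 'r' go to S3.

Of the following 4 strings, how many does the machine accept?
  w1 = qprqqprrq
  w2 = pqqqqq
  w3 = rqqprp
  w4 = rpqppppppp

2

w1:
  start at S4
  read 'q': S4 → S4
  read 'p': S4 → S3
  read 'r': S3 → S3
  read 'q': S3 → S4
  read 'q': S4 → S4
  read 'p': S4 → S3
  read 'r': S3 → S3
  read 'r': S3 → S3
  read 'q': S3 → S4
  end S4, rejected
w2:
  start at S4
  read 'p': S4 → S3
  read 'q': S3 → S4
  read 'q': S4 → S4
  read 'q': S4 → S4
  read 'q': S4 → S4
  read 'q': S4 → S4
  end S4, rejected
w3:
  start at S4
  read 'r': S4 → S4
  read 'q': S4 → S4
  read 'q': S4 → S4
  read 'p': S4 → S3
  read 'r': S3 → S3
  read 'p': S3 → S2
  end S2, accepted
w4:
  start at S4
  read 'r': S4 → S4
  read 'p': S4 → S3
  read 'q': S3 → S4
  read 'p': S4 → S3
  read 'p': S3 → S2
  read 'p': S2 → S2
  read 'p': S2 → S2
  read 'p': S2 → S2
  read 'p': S2 → S2
  read 'p': S2 → S2
  end S2, accepted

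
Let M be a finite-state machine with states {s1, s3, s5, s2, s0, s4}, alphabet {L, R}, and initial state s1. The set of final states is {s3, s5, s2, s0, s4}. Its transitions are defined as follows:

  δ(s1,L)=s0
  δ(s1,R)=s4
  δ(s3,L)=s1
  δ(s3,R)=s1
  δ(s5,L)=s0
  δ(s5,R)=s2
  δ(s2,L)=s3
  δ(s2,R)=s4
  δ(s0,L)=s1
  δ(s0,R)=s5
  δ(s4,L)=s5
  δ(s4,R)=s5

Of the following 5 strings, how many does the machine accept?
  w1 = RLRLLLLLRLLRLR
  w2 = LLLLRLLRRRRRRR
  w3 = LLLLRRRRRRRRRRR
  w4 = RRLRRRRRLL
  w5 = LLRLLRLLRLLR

4

w1: Trace: s1 -R-> s4 -L-> s5 -R-> s2 -L-> s3 -L-> s1 -L-> s0 -L-> s1 -L-> s0 -R-> s5 -L-> s0 -L-> s1 -R-> s4 -L-> s5 -R-> s2  → end s2, accepted
w2: Trace: s1 -L-> s0 -L-> s1 -L-> s0 -L-> s1 -R-> s4 -L-> s5 -L-> s0 -R-> s5 -R-> s2 -R-> s4 -R-> s5 -R-> s2 -R-> s4 -R-> s5  → end s5, accepted
w3: Trace: s1 -L-> s0 -L-> s1 -L-> s0 -L-> s1 -R-> s4 -R-> s5 -R-> s2 -R-> s4 -R-> s5 -R-> s2 -R-> s4 -R-> s5 -R-> s2 -R-> s4 -R-> s5  → end s5, accepted
w4: Trace: s1 -R-> s4 -R-> s5 -L-> s0 -R-> s5 -R-> s2 -R-> s4 -R-> s5 -R-> s2 -L-> s3 -L-> s1  → end s1, rejected
w5: Trace: s1 -L-> s0 -L-> s1 -R-> s4 -L-> s5 -L-> s0 -R-> s5 -L-> s0 -L-> s1 -R-> s4 -L-> s5 -L-> s0 -R-> s5  → end s5, accepted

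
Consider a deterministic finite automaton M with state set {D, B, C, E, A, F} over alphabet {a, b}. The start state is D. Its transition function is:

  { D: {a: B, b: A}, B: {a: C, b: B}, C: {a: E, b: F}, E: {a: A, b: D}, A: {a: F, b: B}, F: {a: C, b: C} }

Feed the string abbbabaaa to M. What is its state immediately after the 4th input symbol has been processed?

D → B → B → B → B
After 4 symbols: B.

B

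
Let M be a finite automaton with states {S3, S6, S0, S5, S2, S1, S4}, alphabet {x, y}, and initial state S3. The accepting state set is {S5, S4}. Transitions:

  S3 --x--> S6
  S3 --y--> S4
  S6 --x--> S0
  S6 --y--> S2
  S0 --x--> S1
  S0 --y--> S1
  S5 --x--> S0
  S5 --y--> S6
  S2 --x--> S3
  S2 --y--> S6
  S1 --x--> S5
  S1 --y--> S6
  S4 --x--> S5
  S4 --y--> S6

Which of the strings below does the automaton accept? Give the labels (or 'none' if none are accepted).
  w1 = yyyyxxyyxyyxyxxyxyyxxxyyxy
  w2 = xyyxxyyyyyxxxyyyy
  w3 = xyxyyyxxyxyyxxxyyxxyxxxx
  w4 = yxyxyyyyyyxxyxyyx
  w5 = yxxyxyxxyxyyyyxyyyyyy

none

w1:
  start at S3
  read 'y': S3 → S4
  read 'y': S4 → S6
  read 'y': S6 → S2
  read 'y': S2 → S6
  read 'x': S6 → S0
  read 'x': S0 → S1
  read 'y': S1 → S6
  read 'y': S6 → S2
  read 'x': S2 → S3
  read 'y': S3 → S4
  read 'y': S4 → S6
  read 'x': S6 → S0
  read 'y': S0 → S1
  read 'x': S1 → S5
  read 'x': S5 → S0
  read 'y': S0 → S1
  read 'x': S1 → S5
  read 'y': S5 → S6
  read 'y': S6 → S2
  read 'x': S2 → S3
  read 'x': S3 → S6
  read 'x': S6 → S0
  read 'y': S0 → S1
  read 'y': S1 → S6
  read 'x': S6 → S0
  read 'y': S0 → S1
  end S1, rejected
w2:
  start at S3
  read 'x': S3 → S6
  read 'y': S6 → S2
  read 'y': S2 → S6
  read 'x': S6 → S0
  read 'x': S0 → S1
  read 'y': S1 → S6
  read 'y': S6 → S2
  read 'y': S2 → S6
  read 'y': S6 → S2
  read 'y': S2 → S6
  read 'x': S6 → S0
  read 'x': S0 → S1
  read 'x': S1 → S5
  read 'y': S5 → S6
  read 'y': S6 → S2
  read 'y': S2 → S6
  read 'y': S6 → S2
  end S2, rejected
w3:
  start at S3
  read 'x': S3 → S6
  read 'y': S6 → S2
  read 'x': S2 → S3
  read 'y': S3 → S4
  read 'y': S4 → S6
  read 'y': S6 → S2
  read 'x': S2 → S3
  read 'x': S3 → S6
  read 'y': S6 → S2
  read 'x': S2 → S3
  read 'y': S3 → S4
  read 'y': S4 → S6
  read 'x': S6 → S0
  read 'x': S0 → S1
  read 'x': S1 → S5
  read 'y': S5 → S6
  read 'y': S6 → S2
  read 'x': S2 → S3
  read 'x': S3 → S6
  read 'y': S6 → S2
  read 'x': S2 → S3
  read 'x': S3 → S6
  read 'x': S6 → S0
  read 'x': S0 → S1
  end S1, rejected
w4:
  start at S3
  read 'y': S3 → S4
  read 'x': S4 → S5
  read 'y': S5 → S6
  read 'x': S6 → S0
  read 'y': S0 → S1
  read 'y': S1 → S6
  read 'y': S6 → S2
  read 'y': S2 → S6
  read 'y': S6 → S2
  read 'y': S2 → S6
  read 'x': S6 → S0
  read 'x': S0 → S1
  read 'y': S1 → S6
  read 'x': S6 → S0
  read 'y': S0 → S1
  read 'y': S1 → S6
  read 'x': S6 → S0
  end S0, rejected
w5:
  start at S3
  read 'y': S3 → S4
  read 'x': S4 → S5
  read 'x': S5 → S0
  read 'y': S0 → S1
  read 'x': S1 → S5
  read 'y': S5 → S6
  read 'x': S6 → S0
  read 'x': S0 → S1
  read 'y': S1 → S6
  read 'x': S6 → S0
  read 'y': S0 → S1
  read 'y': S1 → S6
  read 'y': S6 → S2
  read 'y': S2 → S6
  read 'x': S6 → S0
  read 'y': S0 → S1
  read 'y': S1 → S6
  read 'y': S6 → S2
  read 'y': S2 → S6
  read 'y': S6 → S2
  read 'y': S2 → S6
  end S6, rejected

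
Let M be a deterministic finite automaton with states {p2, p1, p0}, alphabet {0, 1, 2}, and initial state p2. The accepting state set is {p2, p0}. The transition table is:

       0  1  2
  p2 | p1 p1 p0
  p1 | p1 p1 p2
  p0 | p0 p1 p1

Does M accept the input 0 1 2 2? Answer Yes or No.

Yes

Trace: p2 -0-> p1 -1-> p1 -2-> p2 -2-> p0
End state p0 is accepting.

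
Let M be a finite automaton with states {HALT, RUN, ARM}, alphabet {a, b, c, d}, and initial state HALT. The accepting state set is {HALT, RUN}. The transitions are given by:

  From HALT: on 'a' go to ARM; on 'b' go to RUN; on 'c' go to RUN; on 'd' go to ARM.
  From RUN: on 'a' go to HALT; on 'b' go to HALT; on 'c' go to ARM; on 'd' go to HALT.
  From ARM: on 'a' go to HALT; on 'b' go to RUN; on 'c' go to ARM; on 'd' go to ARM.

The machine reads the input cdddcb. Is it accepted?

Yes

Trace: HALT -c-> RUN -d-> HALT -d-> ARM -d-> ARM -c-> ARM -b-> RUN
End state RUN is accepting.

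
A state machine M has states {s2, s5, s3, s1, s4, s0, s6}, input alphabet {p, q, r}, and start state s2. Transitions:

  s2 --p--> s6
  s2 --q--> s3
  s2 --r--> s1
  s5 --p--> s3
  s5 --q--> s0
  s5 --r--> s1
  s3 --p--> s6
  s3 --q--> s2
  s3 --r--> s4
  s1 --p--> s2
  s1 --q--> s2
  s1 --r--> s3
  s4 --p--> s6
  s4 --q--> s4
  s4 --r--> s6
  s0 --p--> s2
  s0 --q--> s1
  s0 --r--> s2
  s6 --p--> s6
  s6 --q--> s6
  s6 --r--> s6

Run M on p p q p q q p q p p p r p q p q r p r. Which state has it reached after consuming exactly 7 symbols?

s6

s2 → s6 → s6 → s6 → s6 → s6 → s6 → s6
After 7 symbols: s6.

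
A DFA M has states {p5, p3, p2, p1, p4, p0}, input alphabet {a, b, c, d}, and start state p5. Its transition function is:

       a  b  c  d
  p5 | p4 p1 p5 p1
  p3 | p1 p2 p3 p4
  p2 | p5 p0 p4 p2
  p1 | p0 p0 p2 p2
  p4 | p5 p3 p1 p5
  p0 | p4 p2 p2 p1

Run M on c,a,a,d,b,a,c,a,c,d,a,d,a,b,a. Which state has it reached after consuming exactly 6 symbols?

p5 → p5 → p4 → p5 → p1 → p0 → p4
After 6 symbols: p4.

p4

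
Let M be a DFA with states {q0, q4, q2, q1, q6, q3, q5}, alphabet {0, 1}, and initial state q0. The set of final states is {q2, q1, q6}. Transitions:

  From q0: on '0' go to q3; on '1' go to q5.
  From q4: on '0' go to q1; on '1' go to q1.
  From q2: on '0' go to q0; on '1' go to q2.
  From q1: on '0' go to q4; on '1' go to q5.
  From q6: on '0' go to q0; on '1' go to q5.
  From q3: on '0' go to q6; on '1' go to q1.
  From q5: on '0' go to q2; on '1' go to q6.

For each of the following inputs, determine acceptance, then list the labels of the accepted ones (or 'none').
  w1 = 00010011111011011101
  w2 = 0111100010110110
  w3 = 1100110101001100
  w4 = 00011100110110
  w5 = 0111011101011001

w1, w5

w1:
  start at q0
  read '0': q0 → q3
  read '0': q3 → q6
  read '0': q6 → q0
  read '1': q0 → q5
  read '0': q5 → q2
  read '0': q2 → q0
  read '1': q0 → q5
  read '1': q5 → q6
  read '1': q6 → q5
  read '1': q5 → q6
  read '1': q6 → q5
  read '0': q5 → q2
  read '1': q2 → q2
  read '1': q2 → q2
  read '0': q2 → q0
  read '1': q0 → q5
  read '1': q5 → q6
  read '1': q6 → q5
  read '0': q5 → q2
  read '1': q2 → q2
  end q2, accepted
w2:
  start at q0
  read '0': q0 → q3
  read '1': q3 → q1
  read '1': q1 → q5
  read '1': q5 → q6
  read '1': q6 → q5
  read '0': q5 → q2
  read '0': q2 → q0
  read '0': q0 → q3
  read '1': q3 → q1
  read '0': q1 → q4
  read '1': q4 → q1
  read '1': q1 → q5
  read '0': q5 → q2
  read '1': q2 → q2
  read '1': q2 → q2
  read '0': q2 → q0
  end q0, rejected
w3:
  start at q0
  read '1': q0 → q5
  read '1': q5 → q6
  read '0': q6 → q0
  read '0': q0 → q3
  read '1': q3 → q1
  read '1': q1 → q5
  read '0': q5 → q2
  read '1': q2 → q2
  read '0': q2 → q0
  read '1': q0 → q5
  read '0': q5 → q2
  read '0': q2 → q0
  read '1': q0 → q5
  read '1': q5 → q6
  read '0': q6 → q0
  read '0': q0 → q3
  end q3, rejected
w4:
  start at q0
  read '0': q0 → q3
  read '0': q3 → q6
  read '0': q6 → q0
  read '1': q0 → q5
  read '1': q5 → q6
  read '1': q6 → q5
  read '0': q5 → q2
  read '0': q2 → q0
  read '1': q0 → q5
  read '1': q5 → q6
  read '0': q6 → q0
  read '1': q0 → q5
  read '1': q5 → q6
  read '0': q6 → q0
  end q0, rejected
w5:
  start at q0
  read '0': q0 → q3
  read '1': q3 → q1
  read '1': q1 → q5
  read '1': q5 → q6
  read '0': q6 → q0
  read '1': q0 → q5
  read '1': q5 → q6
  read '1': q6 → q5
  read '0': q5 → q2
  read '1': q2 → q2
  read '0': q2 → q0
  read '1': q0 → q5
  read '1': q5 → q6
  read '0': q6 → q0
  read '0': q0 → q3
  read '1': q3 → q1
  end q1, accepted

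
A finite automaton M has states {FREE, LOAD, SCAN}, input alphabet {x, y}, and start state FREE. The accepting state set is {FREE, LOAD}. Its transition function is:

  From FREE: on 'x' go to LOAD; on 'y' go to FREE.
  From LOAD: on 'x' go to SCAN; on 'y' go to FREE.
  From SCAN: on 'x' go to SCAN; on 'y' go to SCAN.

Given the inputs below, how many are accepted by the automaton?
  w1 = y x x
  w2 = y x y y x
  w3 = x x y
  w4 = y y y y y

w1:
  start at FREE
  read 'y': FREE → FREE
  read 'x': FREE → LOAD
  read 'x': LOAD → SCAN
  end SCAN, rejected
w2:
  start at FREE
  read 'y': FREE → FREE
  read 'x': FREE → LOAD
  read 'y': LOAD → FREE
  read 'y': FREE → FREE
  read 'x': FREE → LOAD
  end LOAD, accepted
w3:
  start at FREE
  read 'x': FREE → LOAD
  read 'x': LOAD → SCAN
  read 'y': SCAN → SCAN
  end SCAN, rejected
w4:
  start at FREE
  read 'y': FREE → FREE
  read 'y': FREE → FREE
  read 'y': FREE → FREE
  read 'y': FREE → FREE
  read 'y': FREE → FREE
  end FREE, accepted

2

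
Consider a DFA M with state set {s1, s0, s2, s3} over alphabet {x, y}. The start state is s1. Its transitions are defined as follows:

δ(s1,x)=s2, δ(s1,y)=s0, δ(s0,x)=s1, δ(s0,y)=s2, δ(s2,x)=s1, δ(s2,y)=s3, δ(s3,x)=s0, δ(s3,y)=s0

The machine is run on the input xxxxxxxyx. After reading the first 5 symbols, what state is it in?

s2

start at s1
read 'x': s1 → s2
read 'x': s2 → s1
read 'x': s1 → s2
read 'x': s2 → s1
read 'x': s1 → s2
After 5 symbols: s2.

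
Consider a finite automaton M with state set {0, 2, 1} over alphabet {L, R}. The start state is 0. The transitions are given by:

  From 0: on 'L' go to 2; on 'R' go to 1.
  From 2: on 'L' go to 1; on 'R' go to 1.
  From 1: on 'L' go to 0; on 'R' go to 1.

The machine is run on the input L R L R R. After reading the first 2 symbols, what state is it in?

start at 0
read 'L': 0 → 2
read 'R': 2 → 1
After 2 symbols: 1.

1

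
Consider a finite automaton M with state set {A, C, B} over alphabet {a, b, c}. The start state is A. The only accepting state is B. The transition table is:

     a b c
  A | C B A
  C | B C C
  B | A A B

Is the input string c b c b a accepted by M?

A → A → B → B → A → C
End state C is not accepting.

No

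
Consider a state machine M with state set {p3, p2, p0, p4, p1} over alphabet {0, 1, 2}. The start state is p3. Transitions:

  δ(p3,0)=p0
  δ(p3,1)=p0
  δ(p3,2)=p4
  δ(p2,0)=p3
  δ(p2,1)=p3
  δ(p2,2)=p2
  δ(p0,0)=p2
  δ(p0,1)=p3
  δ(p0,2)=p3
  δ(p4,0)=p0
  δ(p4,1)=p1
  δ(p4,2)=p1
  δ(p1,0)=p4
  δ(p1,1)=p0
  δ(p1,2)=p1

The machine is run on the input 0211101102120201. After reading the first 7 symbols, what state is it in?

p3 → p0 → p3 → p0 → p3 → p0 → p2 → p3
After 7 symbols: p3.

p3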